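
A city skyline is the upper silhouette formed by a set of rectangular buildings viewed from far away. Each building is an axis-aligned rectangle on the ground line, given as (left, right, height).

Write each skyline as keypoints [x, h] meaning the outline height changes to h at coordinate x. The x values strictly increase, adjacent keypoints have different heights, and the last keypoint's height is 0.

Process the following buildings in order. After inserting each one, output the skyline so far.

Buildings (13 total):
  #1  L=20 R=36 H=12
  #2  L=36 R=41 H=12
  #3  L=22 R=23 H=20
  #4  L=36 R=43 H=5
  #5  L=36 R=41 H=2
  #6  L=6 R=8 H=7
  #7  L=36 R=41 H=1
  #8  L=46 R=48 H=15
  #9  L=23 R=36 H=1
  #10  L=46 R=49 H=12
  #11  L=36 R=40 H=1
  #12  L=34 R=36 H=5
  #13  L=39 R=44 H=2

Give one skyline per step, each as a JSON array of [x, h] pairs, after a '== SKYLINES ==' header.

== SKYLINES ==
[[20,12],[36,0]]
[[20,12],[41,0]]
[[20,12],[22,20],[23,12],[41,0]]
[[20,12],[22,20],[23,12],[41,5],[43,0]]
[[20,12],[22,20],[23,12],[41,5],[43,0]]
[[6,7],[8,0],[20,12],[22,20],[23,12],[41,5],[43,0]]
[[6,7],[8,0],[20,12],[22,20],[23,12],[41,5],[43,0]]
[[6,7],[8,0],[20,12],[22,20],[23,12],[41,5],[43,0],[46,15],[48,0]]
[[6,7],[8,0],[20,12],[22,20],[23,12],[41,5],[43,0],[46,15],[48,0]]
[[6,7],[8,0],[20,12],[22,20],[23,12],[41,5],[43,0],[46,15],[48,12],[49,0]]
[[6,7],[8,0],[20,12],[22,20],[23,12],[41,5],[43,0],[46,15],[48,12],[49,0]]
[[6,7],[8,0],[20,12],[22,20],[23,12],[41,5],[43,0],[46,15],[48,12],[49,0]]
[[6,7],[8,0],[20,12],[22,20],[23,12],[41,5],[43,2],[44,0],[46,15],[48,12],[49,0]]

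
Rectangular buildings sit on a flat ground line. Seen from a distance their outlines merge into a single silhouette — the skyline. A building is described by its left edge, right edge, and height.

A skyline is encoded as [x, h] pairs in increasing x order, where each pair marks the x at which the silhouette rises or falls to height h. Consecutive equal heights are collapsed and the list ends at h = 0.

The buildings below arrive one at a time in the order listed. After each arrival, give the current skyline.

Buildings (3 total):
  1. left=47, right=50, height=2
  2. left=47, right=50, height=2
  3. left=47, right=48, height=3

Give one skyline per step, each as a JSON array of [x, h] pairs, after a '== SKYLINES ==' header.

== SKYLINES ==
[[47,2],[50,0]]
[[47,2],[50,0]]
[[47,3],[48,2],[50,0]]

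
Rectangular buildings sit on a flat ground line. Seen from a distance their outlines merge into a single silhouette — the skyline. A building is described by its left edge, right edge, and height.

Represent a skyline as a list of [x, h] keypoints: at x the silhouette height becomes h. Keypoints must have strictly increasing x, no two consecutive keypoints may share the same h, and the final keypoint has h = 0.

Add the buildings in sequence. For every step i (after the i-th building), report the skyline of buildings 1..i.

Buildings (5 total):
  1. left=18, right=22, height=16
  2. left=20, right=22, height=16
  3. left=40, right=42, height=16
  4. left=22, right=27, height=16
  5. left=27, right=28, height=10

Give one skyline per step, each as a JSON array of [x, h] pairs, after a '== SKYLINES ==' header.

== SKYLINES ==
[[18,16],[22,0]]
[[18,16],[22,0]]
[[18,16],[22,0],[40,16],[42,0]]
[[18,16],[27,0],[40,16],[42,0]]
[[18,16],[27,10],[28,0],[40,16],[42,0]]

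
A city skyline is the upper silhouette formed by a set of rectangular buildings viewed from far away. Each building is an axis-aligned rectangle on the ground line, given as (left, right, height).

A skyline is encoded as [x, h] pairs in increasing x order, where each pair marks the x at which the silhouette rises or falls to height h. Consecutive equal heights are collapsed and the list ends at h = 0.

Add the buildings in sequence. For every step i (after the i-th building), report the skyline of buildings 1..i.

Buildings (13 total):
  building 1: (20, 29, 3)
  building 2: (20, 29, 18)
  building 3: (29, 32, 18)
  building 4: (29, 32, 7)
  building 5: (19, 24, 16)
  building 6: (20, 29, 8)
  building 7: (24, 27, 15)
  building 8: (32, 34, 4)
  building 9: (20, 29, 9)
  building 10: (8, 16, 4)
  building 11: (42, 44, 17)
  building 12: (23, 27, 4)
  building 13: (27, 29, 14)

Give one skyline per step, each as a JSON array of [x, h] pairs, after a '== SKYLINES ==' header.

== SKYLINES ==
[[20,3],[29,0]]
[[20,18],[29,0]]
[[20,18],[32,0]]
[[20,18],[32,0]]
[[19,16],[20,18],[32,0]]
[[19,16],[20,18],[32,0]]
[[19,16],[20,18],[32,0]]
[[19,16],[20,18],[32,4],[34,0]]
[[19,16],[20,18],[32,4],[34,0]]
[[8,4],[16,0],[19,16],[20,18],[32,4],[34,0]]
[[8,4],[16,0],[19,16],[20,18],[32,4],[34,0],[42,17],[44,0]]
[[8,4],[16,0],[19,16],[20,18],[32,4],[34,0],[42,17],[44,0]]
[[8,4],[16,0],[19,16],[20,18],[32,4],[34,0],[42,17],[44,0]]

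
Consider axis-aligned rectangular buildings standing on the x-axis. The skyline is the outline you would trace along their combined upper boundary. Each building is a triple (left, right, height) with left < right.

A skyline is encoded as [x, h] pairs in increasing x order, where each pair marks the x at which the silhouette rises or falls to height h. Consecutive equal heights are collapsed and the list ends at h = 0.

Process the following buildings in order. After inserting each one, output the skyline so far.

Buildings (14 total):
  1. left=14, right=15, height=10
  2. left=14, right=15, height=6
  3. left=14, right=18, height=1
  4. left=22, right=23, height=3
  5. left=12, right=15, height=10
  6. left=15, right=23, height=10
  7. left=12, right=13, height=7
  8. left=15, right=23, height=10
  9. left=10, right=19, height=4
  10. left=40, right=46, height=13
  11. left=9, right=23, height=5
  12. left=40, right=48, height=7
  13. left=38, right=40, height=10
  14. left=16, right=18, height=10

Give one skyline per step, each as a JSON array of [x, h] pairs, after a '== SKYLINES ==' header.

== SKYLINES ==
[[14,10],[15,0]]
[[14,10],[15,0]]
[[14,10],[15,1],[18,0]]
[[14,10],[15,1],[18,0],[22,3],[23,0]]
[[12,10],[15,1],[18,0],[22,3],[23,0]]
[[12,10],[23,0]]
[[12,10],[23,0]]
[[12,10],[23,0]]
[[10,4],[12,10],[23,0]]
[[10,4],[12,10],[23,0],[40,13],[46,0]]
[[9,5],[12,10],[23,0],[40,13],[46,0]]
[[9,5],[12,10],[23,0],[40,13],[46,7],[48,0]]
[[9,5],[12,10],[23,0],[38,10],[40,13],[46,7],[48,0]]
[[9,5],[12,10],[23,0],[38,10],[40,13],[46,7],[48,0]]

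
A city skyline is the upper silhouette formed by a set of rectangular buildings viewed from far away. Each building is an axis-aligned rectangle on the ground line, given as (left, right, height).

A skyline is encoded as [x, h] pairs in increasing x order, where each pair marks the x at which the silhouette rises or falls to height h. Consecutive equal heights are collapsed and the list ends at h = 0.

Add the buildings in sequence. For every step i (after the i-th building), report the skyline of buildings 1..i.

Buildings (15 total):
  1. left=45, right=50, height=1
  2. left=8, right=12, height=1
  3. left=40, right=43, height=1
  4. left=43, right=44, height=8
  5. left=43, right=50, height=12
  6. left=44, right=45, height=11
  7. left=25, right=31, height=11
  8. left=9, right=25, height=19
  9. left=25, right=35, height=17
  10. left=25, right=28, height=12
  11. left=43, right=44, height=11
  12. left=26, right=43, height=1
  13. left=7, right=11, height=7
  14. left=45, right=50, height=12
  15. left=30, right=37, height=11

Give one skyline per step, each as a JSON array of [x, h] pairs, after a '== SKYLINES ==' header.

== SKYLINES ==
[[45,1],[50,0]]
[[8,1],[12,0],[45,1],[50,0]]
[[8,1],[12,0],[40,1],[43,0],[45,1],[50,0]]
[[8,1],[12,0],[40,1],[43,8],[44,0],[45,1],[50,0]]
[[8,1],[12,0],[40,1],[43,12],[50,0]]
[[8,1],[12,0],[40,1],[43,12],[50,0]]
[[8,1],[12,0],[25,11],[31,0],[40,1],[43,12],[50,0]]
[[8,1],[9,19],[25,11],[31,0],[40,1],[43,12],[50,0]]
[[8,1],[9,19],[25,17],[35,0],[40,1],[43,12],[50,0]]
[[8,1],[9,19],[25,17],[35,0],[40,1],[43,12],[50,0]]
[[8,1],[9,19],[25,17],[35,0],[40,1],[43,12],[50,0]]
[[8,1],[9,19],[25,17],[35,1],[43,12],[50,0]]
[[7,7],[9,19],[25,17],[35,1],[43,12],[50,0]]
[[7,7],[9,19],[25,17],[35,1],[43,12],[50,0]]
[[7,7],[9,19],[25,17],[35,11],[37,1],[43,12],[50,0]]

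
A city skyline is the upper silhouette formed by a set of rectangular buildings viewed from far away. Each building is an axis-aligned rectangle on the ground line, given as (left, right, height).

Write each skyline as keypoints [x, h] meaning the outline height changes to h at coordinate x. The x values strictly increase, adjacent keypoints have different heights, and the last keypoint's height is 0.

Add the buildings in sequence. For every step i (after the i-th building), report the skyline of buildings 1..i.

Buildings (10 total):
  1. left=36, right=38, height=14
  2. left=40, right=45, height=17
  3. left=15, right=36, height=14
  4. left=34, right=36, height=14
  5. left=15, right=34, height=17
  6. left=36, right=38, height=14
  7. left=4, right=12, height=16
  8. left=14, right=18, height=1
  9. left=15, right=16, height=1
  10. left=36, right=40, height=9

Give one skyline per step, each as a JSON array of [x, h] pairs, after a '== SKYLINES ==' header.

== SKYLINES ==
[[36,14],[38,0]]
[[36,14],[38,0],[40,17],[45,0]]
[[15,14],[38,0],[40,17],[45,0]]
[[15,14],[38,0],[40,17],[45,0]]
[[15,17],[34,14],[38,0],[40,17],[45,0]]
[[15,17],[34,14],[38,0],[40,17],[45,0]]
[[4,16],[12,0],[15,17],[34,14],[38,0],[40,17],[45,0]]
[[4,16],[12,0],[14,1],[15,17],[34,14],[38,0],[40,17],[45,0]]
[[4,16],[12,0],[14,1],[15,17],[34,14],[38,0],[40,17],[45,0]]
[[4,16],[12,0],[14,1],[15,17],[34,14],[38,9],[40,17],[45,0]]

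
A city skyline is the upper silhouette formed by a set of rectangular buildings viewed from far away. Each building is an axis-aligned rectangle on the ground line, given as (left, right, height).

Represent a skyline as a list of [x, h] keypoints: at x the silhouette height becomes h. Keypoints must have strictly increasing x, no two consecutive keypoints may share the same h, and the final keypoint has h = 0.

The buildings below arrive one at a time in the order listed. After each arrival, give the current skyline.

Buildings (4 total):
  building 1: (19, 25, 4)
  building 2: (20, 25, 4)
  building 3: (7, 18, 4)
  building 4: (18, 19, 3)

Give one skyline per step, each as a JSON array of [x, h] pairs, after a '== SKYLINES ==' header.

== SKYLINES ==
[[19,4],[25,0]]
[[19,4],[25,0]]
[[7,4],[18,0],[19,4],[25,0]]
[[7,4],[18,3],[19,4],[25,0]]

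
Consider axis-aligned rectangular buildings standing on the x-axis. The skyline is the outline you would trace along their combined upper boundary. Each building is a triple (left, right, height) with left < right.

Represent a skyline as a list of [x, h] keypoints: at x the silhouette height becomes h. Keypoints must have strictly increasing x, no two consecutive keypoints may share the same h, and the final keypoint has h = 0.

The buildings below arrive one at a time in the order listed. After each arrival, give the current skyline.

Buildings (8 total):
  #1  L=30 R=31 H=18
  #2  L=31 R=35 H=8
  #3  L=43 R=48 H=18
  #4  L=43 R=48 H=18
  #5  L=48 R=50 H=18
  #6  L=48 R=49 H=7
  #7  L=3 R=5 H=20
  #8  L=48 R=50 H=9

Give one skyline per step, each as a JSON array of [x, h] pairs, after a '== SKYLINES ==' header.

== SKYLINES ==
[[30,18],[31,0]]
[[30,18],[31,8],[35,0]]
[[30,18],[31,8],[35,0],[43,18],[48,0]]
[[30,18],[31,8],[35,0],[43,18],[48,0]]
[[30,18],[31,8],[35,0],[43,18],[50,0]]
[[30,18],[31,8],[35,0],[43,18],[50,0]]
[[3,20],[5,0],[30,18],[31,8],[35,0],[43,18],[50,0]]
[[3,20],[5,0],[30,18],[31,8],[35,0],[43,18],[50,0]]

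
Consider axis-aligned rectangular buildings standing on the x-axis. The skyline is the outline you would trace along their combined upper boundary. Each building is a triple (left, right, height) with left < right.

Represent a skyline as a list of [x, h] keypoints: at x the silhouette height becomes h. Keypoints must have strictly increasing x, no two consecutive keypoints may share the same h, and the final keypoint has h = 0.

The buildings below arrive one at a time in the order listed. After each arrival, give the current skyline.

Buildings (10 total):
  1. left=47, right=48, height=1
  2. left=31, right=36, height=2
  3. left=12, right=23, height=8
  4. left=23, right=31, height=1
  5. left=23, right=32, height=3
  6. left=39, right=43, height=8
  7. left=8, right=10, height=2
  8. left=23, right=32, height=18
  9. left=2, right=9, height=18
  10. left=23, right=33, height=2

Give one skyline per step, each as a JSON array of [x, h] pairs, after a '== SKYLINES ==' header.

== SKYLINES ==
[[47,1],[48,0]]
[[31,2],[36,0],[47,1],[48,0]]
[[12,8],[23,0],[31,2],[36,0],[47,1],[48,0]]
[[12,8],[23,1],[31,2],[36,0],[47,1],[48,0]]
[[12,8],[23,3],[32,2],[36,0],[47,1],[48,0]]
[[12,8],[23,3],[32,2],[36,0],[39,8],[43,0],[47,1],[48,0]]
[[8,2],[10,0],[12,8],[23,3],[32,2],[36,0],[39,8],[43,0],[47,1],[48,0]]
[[8,2],[10,0],[12,8],[23,18],[32,2],[36,0],[39,8],[43,0],[47,1],[48,0]]
[[2,18],[9,2],[10,0],[12,8],[23,18],[32,2],[36,0],[39,8],[43,0],[47,1],[48,0]]
[[2,18],[9,2],[10,0],[12,8],[23,18],[32,2],[36,0],[39,8],[43,0],[47,1],[48,0]]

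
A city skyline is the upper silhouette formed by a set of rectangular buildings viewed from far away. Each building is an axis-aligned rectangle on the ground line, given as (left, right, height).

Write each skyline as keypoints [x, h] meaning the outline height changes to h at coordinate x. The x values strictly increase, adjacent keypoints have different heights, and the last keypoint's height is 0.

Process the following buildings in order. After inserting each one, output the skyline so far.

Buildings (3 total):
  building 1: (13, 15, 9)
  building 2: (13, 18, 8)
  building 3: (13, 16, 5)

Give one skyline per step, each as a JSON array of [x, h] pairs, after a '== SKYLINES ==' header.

== SKYLINES ==
[[13,9],[15,0]]
[[13,9],[15,8],[18,0]]
[[13,9],[15,8],[18,0]]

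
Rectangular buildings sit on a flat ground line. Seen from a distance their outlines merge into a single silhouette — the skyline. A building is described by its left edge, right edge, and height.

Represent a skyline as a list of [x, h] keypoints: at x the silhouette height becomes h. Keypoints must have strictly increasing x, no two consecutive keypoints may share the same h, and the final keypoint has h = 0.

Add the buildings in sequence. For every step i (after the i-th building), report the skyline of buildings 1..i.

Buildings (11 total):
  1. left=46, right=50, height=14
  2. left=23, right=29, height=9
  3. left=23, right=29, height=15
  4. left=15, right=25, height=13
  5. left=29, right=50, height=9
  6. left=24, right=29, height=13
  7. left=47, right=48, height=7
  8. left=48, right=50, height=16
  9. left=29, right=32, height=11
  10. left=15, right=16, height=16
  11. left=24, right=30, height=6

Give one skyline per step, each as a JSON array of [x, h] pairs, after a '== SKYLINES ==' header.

== SKYLINES ==
[[46,14],[50,0]]
[[23,9],[29,0],[46,14],[50,0]]
[[23,15],[29,0],[46,14],[50,0]]
[[15,13],[23,15],[29,0],[46,14],[50,0]]
[[15,13],[23,15],[29,9],[46,14],[50,0]]
[[15,13],[23,15],[29,9],[46,14],[50,0]]
[[15,13],[23,15],[29,9],[46,14],[50,0]]
[[15,13],[23,15],[29,9],[46,14],[48,16],[50,0]]
[[15,13],[23,15],[29,11],[32,9],[46,14],[48,16],[50,0]]
[[15,16],[16,13],[23,15],[29,11],[32,9],[46,14],[48,16],[50,0]]
[[15,16],[16,13],[23,15],[29,11],[32,9],[46,14],[48,16],[50,0]]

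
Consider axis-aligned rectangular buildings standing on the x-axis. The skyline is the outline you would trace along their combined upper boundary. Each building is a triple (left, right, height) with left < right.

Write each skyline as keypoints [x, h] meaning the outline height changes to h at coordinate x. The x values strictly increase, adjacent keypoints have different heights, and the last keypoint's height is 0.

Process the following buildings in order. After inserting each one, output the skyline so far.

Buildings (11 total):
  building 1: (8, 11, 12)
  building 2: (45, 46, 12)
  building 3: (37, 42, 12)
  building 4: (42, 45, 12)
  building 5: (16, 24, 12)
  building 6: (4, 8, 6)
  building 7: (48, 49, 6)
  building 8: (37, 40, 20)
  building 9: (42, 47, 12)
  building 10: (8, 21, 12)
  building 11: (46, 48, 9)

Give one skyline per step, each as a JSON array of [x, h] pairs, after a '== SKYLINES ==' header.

== SKYLINES ==
[[8,12],[11,0]]
[[8,12],[11,0],[45,12],[46,0]]
[[8,12],[11,0],[37,12],[42,0],[45,12],[46,0]]
[[8,12],[11,0],[37,12],[46,0]]
[[8,12],[11,0],[16,12],[24,0],[37,12],[46,0]]
[[4,6],[8,12],[11,0],[16,12],[24,0],[37,12],[46,0]]
[[4,6],[8,12],[11,0],[16,12],[24,0],[37,12],[46,0],[48,6],[49,0]]
[[4,6],[8,12],[11,0],[16,12],[24,0],[37,20],[40,12],[46,0],[48,6],[49,0]]
[[4,6],[8,12],[11,0],[16,12],[24,0],[37,20],[40,12],[47,0],[48,6],[49,0]]
[[4,6],[8,12],[24,0],[37,20],[40,12],[47,0],[48,6],[49,0]]
[[4,6],[8,12],[24,0],[37,20],[40,12],[47,9],[48,6],[49,0]]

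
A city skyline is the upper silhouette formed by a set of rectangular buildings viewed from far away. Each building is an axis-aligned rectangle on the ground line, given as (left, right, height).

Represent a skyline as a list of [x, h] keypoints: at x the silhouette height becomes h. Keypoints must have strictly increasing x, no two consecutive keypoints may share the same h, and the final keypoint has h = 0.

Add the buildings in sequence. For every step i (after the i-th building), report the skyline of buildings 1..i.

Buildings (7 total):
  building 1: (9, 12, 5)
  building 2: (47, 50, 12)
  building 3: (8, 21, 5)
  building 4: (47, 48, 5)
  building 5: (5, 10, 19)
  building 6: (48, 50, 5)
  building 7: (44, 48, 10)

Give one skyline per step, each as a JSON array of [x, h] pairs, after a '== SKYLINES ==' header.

== SKYLINES ==
[[9,5],[12,0]]
[[9,5],[12,0],[47,12],[50,0]]
[[8,5],[21,0],[47,12],[50,0]]
[[8,5],[21,0],[47,12],[50,0]]
[[5,19],[10,5],[21,0],[47,12],[50,0]]
[[5,19],[10,5],[21,0],[47,12],[50,0]]
[[5,19],[10,5],[21,0],[44,10],[47,12],[50,0]]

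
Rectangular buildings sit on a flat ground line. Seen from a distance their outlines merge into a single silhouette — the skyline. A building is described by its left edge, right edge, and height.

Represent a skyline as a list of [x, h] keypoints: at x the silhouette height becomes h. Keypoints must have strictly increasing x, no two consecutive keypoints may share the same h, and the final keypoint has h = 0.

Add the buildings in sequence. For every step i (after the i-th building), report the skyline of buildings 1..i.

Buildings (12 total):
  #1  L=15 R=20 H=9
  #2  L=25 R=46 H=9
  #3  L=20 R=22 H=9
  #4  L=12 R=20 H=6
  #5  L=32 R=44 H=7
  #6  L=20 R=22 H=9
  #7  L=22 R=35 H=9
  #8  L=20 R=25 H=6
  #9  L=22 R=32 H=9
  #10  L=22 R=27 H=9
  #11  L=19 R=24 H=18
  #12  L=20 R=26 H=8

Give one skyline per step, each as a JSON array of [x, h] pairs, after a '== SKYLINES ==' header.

== SKYLINES ==
[[15,9],[20,0]]
[[15,9],[20,0],[25,9],[46,0]]
[[15,9],[22,0],[25,9],[46,0]]
[[12,6],[15,9],[22,0],[25,9],[46,0]]
[[12,6],[15,9],[22,0],[25,9],[46,0]]
[[12,6],[15,9],[22,0],[25,9],[46,0]]
[[12,6],[15,9],[46,0]]
[[12,6],[15,9],[46,0]]
[[12,6],[15,9],[46,0]]
[[12,6],[15,9],[46,0]]
[[12,6],[15,9],[19,18],[24,9],[46,0]]
[[12,6],[15,9],[19,18],[24,9],[46,0]]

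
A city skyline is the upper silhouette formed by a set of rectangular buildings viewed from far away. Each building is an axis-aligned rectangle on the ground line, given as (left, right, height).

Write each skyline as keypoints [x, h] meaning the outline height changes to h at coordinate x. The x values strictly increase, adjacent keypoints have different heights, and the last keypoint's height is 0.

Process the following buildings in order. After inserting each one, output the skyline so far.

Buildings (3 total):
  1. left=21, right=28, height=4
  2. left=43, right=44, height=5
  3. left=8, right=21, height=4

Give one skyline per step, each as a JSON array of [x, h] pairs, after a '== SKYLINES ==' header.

== SKYLINES ==
[[21,4],[28,0]]
[[21,4],[28,0],[43,5],[44,0]]
[[8,4],[28,0],[43,5],[44,0]]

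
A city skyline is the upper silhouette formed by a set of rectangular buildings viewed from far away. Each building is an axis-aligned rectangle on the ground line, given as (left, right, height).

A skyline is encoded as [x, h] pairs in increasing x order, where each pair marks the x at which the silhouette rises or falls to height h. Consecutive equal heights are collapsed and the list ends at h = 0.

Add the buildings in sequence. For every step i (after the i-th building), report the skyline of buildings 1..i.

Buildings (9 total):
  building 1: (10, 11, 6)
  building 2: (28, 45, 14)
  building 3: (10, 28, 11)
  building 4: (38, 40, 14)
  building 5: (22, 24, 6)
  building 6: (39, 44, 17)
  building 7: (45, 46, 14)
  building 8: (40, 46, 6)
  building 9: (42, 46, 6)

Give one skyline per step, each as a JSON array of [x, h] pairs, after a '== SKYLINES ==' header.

== SKYLINES ==
[[10,6],[11,0]]
[[10,6],[11,0],[28,14],[45,0]]
[[10,11],[28,14],[45,0]]
[[10,11],[28,14],[45,0]]
[[10,11],[28,14],[45,0]]
[[10,11],[28,14],[39,17],[44,14],[45,0]]
[[10,11],[28,14],[39,17],[44,14],[46,0]]
[[10,11],[28,14],[39,17],[44,14],[46,0]]
[[10,11],[28,14],[39,17],[44,14],[46,0]]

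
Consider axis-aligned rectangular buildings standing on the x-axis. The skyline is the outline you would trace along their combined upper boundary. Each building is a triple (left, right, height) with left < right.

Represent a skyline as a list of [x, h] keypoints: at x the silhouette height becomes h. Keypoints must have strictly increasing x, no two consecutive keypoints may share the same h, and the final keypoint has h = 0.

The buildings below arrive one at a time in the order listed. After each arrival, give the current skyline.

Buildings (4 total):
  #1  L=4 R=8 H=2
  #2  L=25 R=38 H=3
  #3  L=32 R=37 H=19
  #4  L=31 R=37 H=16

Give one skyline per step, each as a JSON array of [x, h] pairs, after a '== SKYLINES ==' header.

== SKYLINES ==
[[4,2],[8,0]]
[[4,2],[8,0],[25,3],[38,0]]
[[4,2],[8,0],[25,3],[32,19],[37,3],[38,0]]
[[4,2],[8,0],[25,3],[31,16],[32,19],[37,3],[38,0]]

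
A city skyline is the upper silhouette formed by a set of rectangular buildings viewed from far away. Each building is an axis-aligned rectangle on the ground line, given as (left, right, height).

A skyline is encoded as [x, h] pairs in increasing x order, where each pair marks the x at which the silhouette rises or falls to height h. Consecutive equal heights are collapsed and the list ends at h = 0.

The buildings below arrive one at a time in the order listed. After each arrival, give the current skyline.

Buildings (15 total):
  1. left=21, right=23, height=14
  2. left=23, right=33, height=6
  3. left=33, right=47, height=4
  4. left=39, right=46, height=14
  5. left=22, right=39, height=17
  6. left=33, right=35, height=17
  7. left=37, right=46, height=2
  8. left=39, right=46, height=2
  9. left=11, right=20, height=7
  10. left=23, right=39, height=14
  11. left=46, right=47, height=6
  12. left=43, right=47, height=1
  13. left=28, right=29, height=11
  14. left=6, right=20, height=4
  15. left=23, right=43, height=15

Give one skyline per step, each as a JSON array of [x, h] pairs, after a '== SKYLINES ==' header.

== SKYLINES ==
[[21,14],[23,0]]
[[21,14],[23,6],[33,0]]
[[21,14],[23,6],[33,4],[47,0]]
[[21,14],[23,6],[33,4],[39,14],[46,4],[47,0]]
[[21,14],[22,17],[39,14],[46,4],[47,0]]
[[21,14],[22,17],[39,14],[46,4],[47,0]]
[[21,14],[22,17],[39,14],[46,4],[47,0]]
[[21,14],[22,17],[39,14],[46,4],[47,0]]
[[11,7],[20,0],[21,14],[22,17],[39,14],[46,4],[47,0]]
[[11,7],[20,0],[21,14],[22,17],[39,14],[46,4],[47,0]]
[[11,7],[20,0],[21,14],[22,17],[39,14],[46,6],[47,0]]
[[11,7],[20,0],[21,14],[22,17],[39,14],[46,6],[47,0]]
[[11,7],[20,0],[21,14],[22,17],[39,14],[46,6],[47,0]]
[[6,4],[11,7],[20,0],[21,14],[22,17],[39,14],[46,6],[47,0]]
[[6,4],[11,7],[20,0],[21,14],[22,17],[39,15],[43,14],[46,6],[47,0]]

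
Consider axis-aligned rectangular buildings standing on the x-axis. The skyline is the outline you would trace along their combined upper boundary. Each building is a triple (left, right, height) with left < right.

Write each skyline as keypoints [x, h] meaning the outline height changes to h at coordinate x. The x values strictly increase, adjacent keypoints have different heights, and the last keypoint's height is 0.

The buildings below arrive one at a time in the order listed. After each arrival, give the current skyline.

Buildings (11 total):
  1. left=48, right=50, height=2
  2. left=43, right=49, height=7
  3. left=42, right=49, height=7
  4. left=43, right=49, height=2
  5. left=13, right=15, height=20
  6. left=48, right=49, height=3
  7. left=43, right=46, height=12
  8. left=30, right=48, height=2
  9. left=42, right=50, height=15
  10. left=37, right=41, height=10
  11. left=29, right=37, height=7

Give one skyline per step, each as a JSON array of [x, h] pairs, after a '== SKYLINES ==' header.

== SKYLINES ==
[[48,2],[50,0]]
[[43,7],[49,2],[50,0]]
[[42,7],[49,2],[50,0]]
[[42,7],[49,2],[50,0]]
[[13,20],[15,0],[42,7],[49,2],[50,0]]
[[13,20],[15,0],[42,7],[49,2],[50,0]]
[[13,20],[15,0],[42,7],[43,12],[46,7],[49,2],[50,0]]
[[13,20],[15,0],[30,2],[42,7],[43,12],[46,7],[49,2],[50,0]]
[[13,20],[15,0],[30,2],[42,15],[50,0]]
[[13,20],[15,0],[30,2],[37,10],[41,2],[42,15],[50,0]]
[[13,20],[15,0],[29,7],[37,10],[41,2],[42,15],[50,0]]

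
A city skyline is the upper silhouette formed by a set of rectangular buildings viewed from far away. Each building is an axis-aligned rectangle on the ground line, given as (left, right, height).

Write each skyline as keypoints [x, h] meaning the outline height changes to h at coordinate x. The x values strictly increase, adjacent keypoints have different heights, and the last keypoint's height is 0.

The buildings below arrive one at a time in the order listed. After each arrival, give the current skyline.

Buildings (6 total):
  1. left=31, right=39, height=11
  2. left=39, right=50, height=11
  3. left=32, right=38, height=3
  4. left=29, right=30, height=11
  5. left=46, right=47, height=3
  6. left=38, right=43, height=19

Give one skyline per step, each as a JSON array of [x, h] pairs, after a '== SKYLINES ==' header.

== SKYLINES ==
[[31,11],[39,0]]
[[31,11],[50,0]]
[[31,11],[50,0]]
[[29,11],[30,0],[31,11],[50,0]]
[[29,11],[30,0],[31,11],[50,0]]
[[29,11],[30,0],[31,11],[38,19],[43,11],[50,0]]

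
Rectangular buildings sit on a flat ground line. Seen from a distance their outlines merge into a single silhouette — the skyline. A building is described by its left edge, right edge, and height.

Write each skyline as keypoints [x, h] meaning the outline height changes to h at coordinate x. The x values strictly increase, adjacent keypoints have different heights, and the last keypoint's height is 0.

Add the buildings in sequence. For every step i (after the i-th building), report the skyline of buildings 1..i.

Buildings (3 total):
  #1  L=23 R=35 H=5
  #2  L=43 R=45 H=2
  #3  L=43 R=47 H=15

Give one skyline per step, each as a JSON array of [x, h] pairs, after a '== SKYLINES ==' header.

== SKYLINES ==
[[23,5],[35,0]]
[[23,5],[35,0],[43,2],[45,0]]
[[23,5],[35,0],[43,15],[47,0]]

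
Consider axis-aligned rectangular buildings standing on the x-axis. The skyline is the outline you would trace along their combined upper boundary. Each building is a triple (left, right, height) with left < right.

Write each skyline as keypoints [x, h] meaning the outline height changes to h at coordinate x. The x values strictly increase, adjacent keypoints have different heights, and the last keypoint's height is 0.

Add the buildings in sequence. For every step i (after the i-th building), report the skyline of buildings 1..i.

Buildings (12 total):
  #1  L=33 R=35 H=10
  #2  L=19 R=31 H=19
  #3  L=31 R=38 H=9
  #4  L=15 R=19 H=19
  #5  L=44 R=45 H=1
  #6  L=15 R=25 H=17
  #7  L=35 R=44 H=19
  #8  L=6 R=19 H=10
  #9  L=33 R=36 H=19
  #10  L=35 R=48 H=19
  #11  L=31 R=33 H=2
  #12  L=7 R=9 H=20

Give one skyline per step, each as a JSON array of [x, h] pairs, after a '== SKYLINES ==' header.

== SKYLINES ==
[[33,10],[35,0]]
[[19,19],[31,0],[33,10],[35,0]]
[[19,19],[31,9],[33,10],[35,9],[38,0]]
[[15,19],[31,9],[33,10],[35,9],[38,0]]
[[15,19],[31,9],[33,10],[35,9],[38,0],[44,1],[45,0]]
[[15,19],[31,9],[33,10],[35,9],[38,0],[44,1],[45,0]]
[[15,19],[31,9],[33,10],[35,19],[44,1],[45,0]]
[[6,10],[15,19],[31,9],[33,10],[35,19],[44,1],[45,0]]
[[6,10],[15,19],[31,9],[33,19],[44,1],[45,0]]
[[6,10],[15,19],[31,9],[33,19],[48,0]]
[[6,10],[15,19],[31,9],[33,19],[48,0]]
[[6,10],[7,20],[9,10],[15,19],[31,9],[33,19],[48,0]]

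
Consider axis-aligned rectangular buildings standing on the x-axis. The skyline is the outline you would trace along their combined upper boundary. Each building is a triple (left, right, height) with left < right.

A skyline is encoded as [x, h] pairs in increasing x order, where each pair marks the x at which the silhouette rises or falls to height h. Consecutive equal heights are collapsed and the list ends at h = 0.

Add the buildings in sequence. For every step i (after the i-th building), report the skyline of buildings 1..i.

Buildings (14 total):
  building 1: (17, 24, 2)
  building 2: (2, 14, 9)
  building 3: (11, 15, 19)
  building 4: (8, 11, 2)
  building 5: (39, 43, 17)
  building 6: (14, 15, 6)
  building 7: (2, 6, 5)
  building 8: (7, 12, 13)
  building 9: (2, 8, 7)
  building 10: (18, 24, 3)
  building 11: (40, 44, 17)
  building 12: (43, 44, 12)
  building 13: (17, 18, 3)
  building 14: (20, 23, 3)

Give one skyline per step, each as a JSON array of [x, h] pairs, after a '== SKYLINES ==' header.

== SKYLINES ==
[[17,2],[24,0]]
[[2,9],[14,0],[17,2],[24,0]]
[[2,9],[11,19],[15,0],[17,2],[24,0]]
[[2,9],[11,19],[15,0],[17,2],[24,0]]
[[2,9],[11,19],[15,0],[17,2],[24,0],[39,17],[43,0]]
[[2,9],[11,19],[15,0],[17,2],[24,0],[39,17],[43,0]]
[[2,9],[11,19],[15,0],[17,2],[24,0],[39,17],[43,0]]
[[2,9],[7,13],[11,19],[15,0],[17,2],[24,0],[39,17],[43,0]]
[[2,9],[7,13],[11,19],[15,0],[17,2],[24,0],[39,17],[43,0]]
[[2,9],[7,13],[11,19],[15,0],[17,2],[18,3],[24,0],[39,17],[43,0]]
[[2,9],[7,13],[11,19],[15,0],[17,2],[18,3],[24,0],[39,17],[44,0]]
[[2,9],[7,13],[11,19],[15,0],[17,2],[18,3],[24,0],[39,17],[44,0]]
[[2,9],[7,13],[11,19],[15,0],[17,3],[24,0],[39,17],[44,0]]
[[2,9],[7,13],[11,19],[15,0],[17,3],[24,0],[39,17],[44,0]]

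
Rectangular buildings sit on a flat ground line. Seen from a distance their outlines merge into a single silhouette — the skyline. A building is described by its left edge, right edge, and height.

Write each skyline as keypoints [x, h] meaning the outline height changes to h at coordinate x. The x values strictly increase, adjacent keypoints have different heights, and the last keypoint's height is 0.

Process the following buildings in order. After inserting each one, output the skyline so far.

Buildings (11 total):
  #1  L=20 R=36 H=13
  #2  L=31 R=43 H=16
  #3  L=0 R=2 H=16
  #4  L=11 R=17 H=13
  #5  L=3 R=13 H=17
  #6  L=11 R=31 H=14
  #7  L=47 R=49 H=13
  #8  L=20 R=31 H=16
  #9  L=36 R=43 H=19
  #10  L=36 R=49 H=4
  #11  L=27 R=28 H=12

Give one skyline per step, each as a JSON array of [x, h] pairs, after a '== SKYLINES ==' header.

== SKYLINES ==
[[20,13],[36,0]]
[[20,13],[31,16],[43,0]]
[[0,16],[2,0],[20,13],[31,16],[43,0]]
[[0,16],[2,0],[11,13],[17,0],[20,13],[31,16],[43,0]]
[[0,16],[2,0],[3,17],[13,13],[17,0],[20,13],[31,16],[43,0]]
[[0,16],[2,0],[3,17],[13,14],[31,16],[43,0]]
[[0,16],[2,0],[3,17],[13,14],[31,16],[43,0],[47,13],[49,0]]
[[0,16],[2,0],[3,17],[13,14],[20,16],[43,0],[47,13],[49,0]]
[[0,16],[2,0],[3,17],[13,14],[20,16],[36,19],[43,0],[47,13],[49,0]]
[[0,16],[2,0],[3,17],[13,14],[20,16],[36,19],[43,4],[47,13],[49,0]]
[[0,16],[2,0],[3,17],[13,14],[20,16],[36,19],[43,4],[47,13],[49,0]]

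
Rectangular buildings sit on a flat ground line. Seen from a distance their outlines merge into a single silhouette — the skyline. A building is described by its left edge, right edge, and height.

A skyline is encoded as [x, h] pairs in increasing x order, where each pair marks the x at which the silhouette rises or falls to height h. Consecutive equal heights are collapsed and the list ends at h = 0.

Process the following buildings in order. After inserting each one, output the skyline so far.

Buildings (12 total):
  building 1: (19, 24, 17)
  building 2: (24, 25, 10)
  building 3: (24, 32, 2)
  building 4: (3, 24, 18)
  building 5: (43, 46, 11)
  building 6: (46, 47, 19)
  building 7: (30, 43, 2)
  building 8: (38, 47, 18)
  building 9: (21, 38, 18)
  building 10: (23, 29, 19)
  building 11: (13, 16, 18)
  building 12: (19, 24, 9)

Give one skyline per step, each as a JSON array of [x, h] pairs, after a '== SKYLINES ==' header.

== SKYLINES ==
[[19,17],[24,0]]
[[19,17],[24,10],[25,0]]
[[19,17],[24,10],[25,2],[32,0]]
[[3,18],[24,10],[25,2],[32,0]]
[[3,18],[24,10],[25,2],[32,0],[43,11],[46,0]]
[[3,18],[24,10],[25,2],[32,0],[43,11],[46,19],[47,0]]
[[3,18],[24,10],[25,2],[43,11],[46,19],[47,0]]
[[3,18],[24,10],[25,2],[38,18],[46,19],[47,0]]
[[3,18],[46,19],[47,0]]
[[3,18],[23,19],[29,18],[46,19],[47,0]]
[[3,18],[23,19],[29,18],[46,19],[47,0]]
[[3,18],[23,19],[29,18],[46,19],[47,0]]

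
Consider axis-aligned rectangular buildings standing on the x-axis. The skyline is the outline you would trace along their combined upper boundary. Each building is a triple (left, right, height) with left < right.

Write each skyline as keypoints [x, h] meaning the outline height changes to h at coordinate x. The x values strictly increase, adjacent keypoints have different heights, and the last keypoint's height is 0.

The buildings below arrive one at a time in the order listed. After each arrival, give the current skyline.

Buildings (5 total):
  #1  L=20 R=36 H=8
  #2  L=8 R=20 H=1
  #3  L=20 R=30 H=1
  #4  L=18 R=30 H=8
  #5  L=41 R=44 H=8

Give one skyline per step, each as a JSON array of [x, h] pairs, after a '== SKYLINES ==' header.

== SKYLINES ==
[[20,8],[36,0]]
[[8,1],[20,8],[36,0]]
[[8,1],[20,8],[36,0]]
[[8,1],[18,8],[36,0]]
[[8,1],[18,8],[36,0],[41,8],[44,0]]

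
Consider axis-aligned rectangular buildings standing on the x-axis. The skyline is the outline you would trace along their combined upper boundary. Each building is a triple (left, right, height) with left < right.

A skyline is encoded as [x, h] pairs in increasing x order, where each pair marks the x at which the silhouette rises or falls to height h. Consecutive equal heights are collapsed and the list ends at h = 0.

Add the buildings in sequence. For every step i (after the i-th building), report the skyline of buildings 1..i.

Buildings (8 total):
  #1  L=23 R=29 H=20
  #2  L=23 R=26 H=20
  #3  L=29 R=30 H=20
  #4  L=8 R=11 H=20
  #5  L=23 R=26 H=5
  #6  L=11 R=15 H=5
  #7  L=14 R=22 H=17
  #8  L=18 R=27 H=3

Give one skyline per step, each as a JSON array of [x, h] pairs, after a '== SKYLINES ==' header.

== SKYLINES ==
[[23,20],[29,0]]
[[23,20],[29,0]]
[[23,20],[30,0]]
[[8,20],[11,0],[23,20],[30,0]]
[[8,20],[11,0],[23,20],[30,0]]
[[8,20],[11,5],[15,0],[23,20],[30,0]]
[[8,20],[11,5],[14,17],[22,0],[23,20],[30,0]]
[[8,20],[11,5],[14,17],[22,3],[23,20],[30,0]]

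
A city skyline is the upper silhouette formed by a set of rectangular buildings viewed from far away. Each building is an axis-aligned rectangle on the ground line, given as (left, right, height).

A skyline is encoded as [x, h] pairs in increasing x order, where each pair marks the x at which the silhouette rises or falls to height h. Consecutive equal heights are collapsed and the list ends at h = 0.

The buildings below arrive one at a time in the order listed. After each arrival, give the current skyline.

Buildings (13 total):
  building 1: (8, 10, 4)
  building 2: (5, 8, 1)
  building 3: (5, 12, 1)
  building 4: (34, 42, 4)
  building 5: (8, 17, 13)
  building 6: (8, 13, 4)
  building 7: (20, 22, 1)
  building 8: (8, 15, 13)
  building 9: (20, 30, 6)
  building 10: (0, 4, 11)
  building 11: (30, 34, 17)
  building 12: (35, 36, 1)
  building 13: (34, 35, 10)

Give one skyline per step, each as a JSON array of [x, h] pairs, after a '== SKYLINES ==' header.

== SKYLINES ==
[[8,4],[10,0]]
[[5,1],[8,4],[10,0]]
[[5,1],[8,4],[10,1],[12,0]]
[[5,1],[8,4],[10,1],[12,0],[34,4],[42,0]]
[[5,1],[8,13],[17,0],[34,4],[42,0]]
[[5,1],[8,13],[17,0],[34,4],[42,0]]
[[5,1],[8,13],[17,0],[20,1],[22,0],[34,4],[42,0]]
[[5,1],[8,13],[17,0],[20,1],[22,0],[34,4],[42,0]]
[[5,1],[8,13],[17,0],[20,6],[30,0],[34,4],[42,0]]
[[0,11],[4,0],[5,1],[8,13],[17,0],[20,6],[30,0],[34,4],[42,0]]
[[0,11],[4,0],[5,1],[8,13],[17,0],[20,6],[30,17],[34,4],[42,0]]
[[0,11],[4,0],[5,1],[8,13],[17,0],[20,6],[30,17],[34,4],[42,0]]
[[0,11],[4,0],[5,1],[8,13],[17,0],[20,6],[30,17],[34,10],[35,4],[42,0]]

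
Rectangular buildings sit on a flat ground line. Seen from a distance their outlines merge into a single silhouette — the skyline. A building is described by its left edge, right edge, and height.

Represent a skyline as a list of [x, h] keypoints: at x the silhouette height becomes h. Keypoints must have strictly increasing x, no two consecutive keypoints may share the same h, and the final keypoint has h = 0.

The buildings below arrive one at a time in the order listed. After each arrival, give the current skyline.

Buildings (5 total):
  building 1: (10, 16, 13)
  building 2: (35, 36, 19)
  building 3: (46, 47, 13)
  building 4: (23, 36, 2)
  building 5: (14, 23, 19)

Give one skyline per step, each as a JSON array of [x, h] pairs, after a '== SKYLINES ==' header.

== SKYLINES ==
[[10,13],[16,0]]
[[10,13],[16,0],[35,19],[36,0]]
[[10,13],[16,0],[35,19],[36,0],[46,13],[47,0]]
[[10,13],[16,0],[23,2],[35,19],[36,0],[46,13],[47,0]]
[[10,13],[14,19],[23,2],[35,19],[36,0],[46,13],[47,0]]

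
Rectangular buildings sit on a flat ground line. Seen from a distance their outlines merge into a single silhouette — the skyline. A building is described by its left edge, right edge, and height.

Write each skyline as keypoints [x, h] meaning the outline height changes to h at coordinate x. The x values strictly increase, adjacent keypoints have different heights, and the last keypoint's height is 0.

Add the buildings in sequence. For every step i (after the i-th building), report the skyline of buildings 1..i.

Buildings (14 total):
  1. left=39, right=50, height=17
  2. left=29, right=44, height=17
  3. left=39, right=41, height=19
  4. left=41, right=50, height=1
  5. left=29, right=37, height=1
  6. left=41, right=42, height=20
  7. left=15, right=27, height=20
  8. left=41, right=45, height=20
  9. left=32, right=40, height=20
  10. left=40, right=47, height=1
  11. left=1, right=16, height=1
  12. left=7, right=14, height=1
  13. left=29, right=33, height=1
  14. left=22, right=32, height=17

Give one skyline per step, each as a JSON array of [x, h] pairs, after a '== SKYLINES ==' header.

== SKYLINES ==
[[39,17],[50,0]]
[[29,17],[50,0]]
[[29,17],[39,19],[41,17],[50,0]]
[[29,17],[39,19],[41,17],[50,0]]
[[29,17],[39,19],[41,17],[50,0]]
[[29,17],[39,19],[41,20],[42,17],[50,0]]
[[15,20],[27,0],[29,17],[39,19],[41,20],[42,17],[50,0]]
[[15,20],[27,0],[29,17],[39,19],[41,20],[45,17],[50,0]]
[[15,20],[27,0],[29,17],[32,20],[40,19],[41,20],[45,17],[50,0]]
[[15,20],[27,0],[29,17],[32,20],[40,19],[41,20],[45,17],[50,0]]
[[1,1],[15,20],[27,0],[29,17],[32,20],[40,19],[41,20],[45,17],[50,0]]
[[1,1],[15,20],[27,0],[29,17],[32,20],[40,19],[41,20],[45,17],[50,0]]
[[1,1],[15,20],[27,0],[29,17],[32,20],[40,19],[41,20],[45,17],[50,0]]
[[1,1],[15,20],[27,17],[32,20],[40,19],[41,20],[45,17],[50,0]]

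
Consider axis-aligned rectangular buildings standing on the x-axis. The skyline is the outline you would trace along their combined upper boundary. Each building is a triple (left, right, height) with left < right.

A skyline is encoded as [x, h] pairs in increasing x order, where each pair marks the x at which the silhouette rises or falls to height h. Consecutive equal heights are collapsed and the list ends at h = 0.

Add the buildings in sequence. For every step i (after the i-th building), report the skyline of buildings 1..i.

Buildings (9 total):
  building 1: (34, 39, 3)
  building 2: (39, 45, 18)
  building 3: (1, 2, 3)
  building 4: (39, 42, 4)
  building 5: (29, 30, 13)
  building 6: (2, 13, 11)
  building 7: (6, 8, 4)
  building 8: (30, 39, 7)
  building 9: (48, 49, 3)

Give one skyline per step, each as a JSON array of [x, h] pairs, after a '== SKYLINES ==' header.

== SKYLINES ==
[[34,3],[39,0]]
[[34,3],[39,18],[45,0]]
[[1,3],[2,0],[34,3],[39,18],[45,0]]
[[1,3],[2,0],[34,3],[39,18],[45,0]]
[[1,3],[2,0],[29,13],[30,0],[34,3],[39,18],[45,0]]
[[1,3],[2,11],[13,0],[29,13],[30,0],[34,3],[39,18],[45,0]]
[[1,3],[2,11],[13,0],[29,13],[30,0],[34,3],[39,18],[45,0]]
[[1,3],[2,11],[13,0],[29,13],[30,7],[39,18],[45,0]]
[[1,3],[2,11],[13,0],[29,13],[30,7],[39,18],[45,0],[48,3],[49,0]]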